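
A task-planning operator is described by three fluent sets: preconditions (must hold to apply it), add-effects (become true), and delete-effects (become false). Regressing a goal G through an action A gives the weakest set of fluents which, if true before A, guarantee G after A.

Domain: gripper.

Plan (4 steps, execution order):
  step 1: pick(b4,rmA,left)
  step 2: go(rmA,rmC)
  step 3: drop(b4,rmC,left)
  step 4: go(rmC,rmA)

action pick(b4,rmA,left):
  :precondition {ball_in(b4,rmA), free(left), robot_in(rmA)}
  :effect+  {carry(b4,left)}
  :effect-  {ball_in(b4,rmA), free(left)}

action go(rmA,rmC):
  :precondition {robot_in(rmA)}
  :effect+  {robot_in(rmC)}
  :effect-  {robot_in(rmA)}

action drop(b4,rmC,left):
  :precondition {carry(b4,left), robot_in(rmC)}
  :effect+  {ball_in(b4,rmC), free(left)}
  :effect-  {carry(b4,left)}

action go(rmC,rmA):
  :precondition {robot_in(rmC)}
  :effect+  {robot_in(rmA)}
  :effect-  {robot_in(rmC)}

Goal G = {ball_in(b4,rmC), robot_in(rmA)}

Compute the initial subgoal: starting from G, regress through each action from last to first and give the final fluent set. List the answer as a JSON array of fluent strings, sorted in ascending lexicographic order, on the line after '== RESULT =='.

Regress step by step:
  through step 4 (go(rmC,rmA)): drop {robot_in(rmA)}, keep {ball_in(b4,rmC)}, require {robot_in(rmC)}
    → {ball_in(b4,rmC), robot_in(rmC)}
  through step 3 (drop(b4,rmC,left)): drop {ball_in(b4,rmC)}, keep {robot_in(rmC)}, require {carry(b4,left), robot_in(rmC)}
    → {carry(b4,left), robot_in(rmC)}
  through step 2 (go(rmA,rmC)): drop {robot_in(rmC)}, keep {carry(b4,left)}, require {robot_in(rmA)}
    → {carry(b4,left), robot_in(rmA)}
  through step 1 (pick(b4,rmA,left)): drop {carry(b4,left)}, keep {robot_in(rmA)}, require {ball_in(b4,rmA), free(left), robot_in(rmA)}
    → {ball_in(b4,rmA), free(left), robot_in(rmA)}

== RESULT ==
["ball_in(b4,rmA)", "free(left)", "robot_in(rmA)"]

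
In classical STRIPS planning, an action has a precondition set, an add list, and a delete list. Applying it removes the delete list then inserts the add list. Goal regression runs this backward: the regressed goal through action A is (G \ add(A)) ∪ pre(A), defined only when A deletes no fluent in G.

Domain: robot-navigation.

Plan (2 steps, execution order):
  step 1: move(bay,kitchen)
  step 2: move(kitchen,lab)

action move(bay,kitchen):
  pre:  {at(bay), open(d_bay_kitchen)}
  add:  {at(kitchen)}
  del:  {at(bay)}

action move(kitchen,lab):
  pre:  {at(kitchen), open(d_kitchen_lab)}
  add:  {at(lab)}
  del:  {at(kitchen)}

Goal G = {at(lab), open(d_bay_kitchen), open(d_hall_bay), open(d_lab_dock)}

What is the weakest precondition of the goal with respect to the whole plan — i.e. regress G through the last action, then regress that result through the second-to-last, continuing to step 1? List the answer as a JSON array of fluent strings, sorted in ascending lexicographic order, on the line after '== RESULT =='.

Work backward from the goal:
  through step 2 (move(kitchen,lab)): drop {at(lab)}, keep {open(d_bay_kitchen), open(d_hall_bay), open(d_lab_dock)}, require {at(kitchen), open(d_kitchen_lab)}
    → {at(kitchen), open(d_bay_kitchen), open(d_hall_bay), open(d_kitchen_lab), open(d_lab_dock)}
  through step 1 (move(bay,kitchen)): drop {at(kitchen)}, keep {open(d_bay_kitchen), open(d_hall_bay), open(d_kitchen_lab), open(d_lab_dock)}, require {at(bay), open(d_bay_kitchen)}
    → {at(bay), open(d_bay_kitchen), open(d_hall_bay), open(d_kitchen_lab), open(d_lab_dock)}

== RESULT ==
["at(bay)", "open(d_bay_kitchen)", "open(d_hall_bay)", "open(d_kitchen_lab)", "open(d_lab_dock)"]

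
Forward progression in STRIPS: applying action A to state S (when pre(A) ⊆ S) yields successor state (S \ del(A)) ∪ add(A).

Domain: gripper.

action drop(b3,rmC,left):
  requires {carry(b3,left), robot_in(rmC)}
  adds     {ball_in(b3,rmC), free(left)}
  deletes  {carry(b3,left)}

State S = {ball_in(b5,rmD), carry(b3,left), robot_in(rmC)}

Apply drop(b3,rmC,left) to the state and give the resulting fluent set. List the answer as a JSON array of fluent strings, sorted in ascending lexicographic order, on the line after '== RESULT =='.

Progress:
  pre ⊆ S: {carry(b3,left), robot_in(rmC)} ⊆ S  — applicable
  S \ del = {ball_in(b5,rmD), robot_in(rmC)}
  ∪ add   = {ball_in(b3,rmC), ball_in(b5,rmD), free(left), robot_in(rmC)}

== RESULT ==
["ball_in(b3,rmC)", "ball_in(b5,rmD)", "free(left)", "robot_in(rmC)"]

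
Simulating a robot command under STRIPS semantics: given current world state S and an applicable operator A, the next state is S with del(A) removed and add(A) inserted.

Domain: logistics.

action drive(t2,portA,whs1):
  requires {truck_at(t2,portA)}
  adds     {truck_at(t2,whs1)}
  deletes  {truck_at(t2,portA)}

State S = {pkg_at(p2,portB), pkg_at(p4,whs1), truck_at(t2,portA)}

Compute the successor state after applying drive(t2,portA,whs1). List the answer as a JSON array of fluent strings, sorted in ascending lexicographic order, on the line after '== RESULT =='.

Compute (S \ del) ∪ add:
  pre ⊆ S: {truck_at(t2,portA)} ⊆ S  — applicable
  S \ del = {pkg_at(p2,portB), pkg_at(p4,whs1)}
  ∪ add   = {pkg_at(p2,portB), pkg_at(p4,whs1), truck_at(t2,whs1)}

== RESULT ==
["pkg_at(p2,portB)", "pkg_at(p4,whs1)", "truck_at(t2,whs1)"]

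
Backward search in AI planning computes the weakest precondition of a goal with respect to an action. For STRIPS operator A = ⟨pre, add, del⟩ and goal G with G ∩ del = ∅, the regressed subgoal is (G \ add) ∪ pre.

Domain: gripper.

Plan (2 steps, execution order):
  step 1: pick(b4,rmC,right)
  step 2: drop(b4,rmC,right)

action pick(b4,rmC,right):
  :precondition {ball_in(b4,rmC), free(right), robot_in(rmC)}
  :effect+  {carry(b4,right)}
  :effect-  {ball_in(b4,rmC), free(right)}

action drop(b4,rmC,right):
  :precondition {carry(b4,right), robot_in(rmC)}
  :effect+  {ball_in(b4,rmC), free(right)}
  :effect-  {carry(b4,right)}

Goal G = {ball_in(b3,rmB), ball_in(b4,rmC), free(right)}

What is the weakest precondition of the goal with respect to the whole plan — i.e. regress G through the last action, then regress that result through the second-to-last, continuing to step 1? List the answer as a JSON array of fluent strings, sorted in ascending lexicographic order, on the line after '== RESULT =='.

Work backward from the goal:
  through step 2 (drop(b4,rmC,right)): drop {ball_in(b4,rmC), free(right)}, keep {ball_in(b3,rmB)}, require {carry(b4,right), robot_in(rmC)}
    → {ball_in(b3,rmB), carry(b4,right), robot_in(rmC)}
  through step 1 (pick(b4,rmC,right)): drop {carry(b4,right)}, keep {ball_in(b3,rmB), robot_in(rmC)}, require {ball_in(b4,rmC), free(right), robot_in(rmC)}
    → {ball_in(b3,rmB), ball_in(b4,rmC), free(right), robot_in(rmC)}

== RESULT ==
["ball_in(b3,rmB)", "ball_in(b4,rmC)", "free(right)", "robot_in(rmC)"]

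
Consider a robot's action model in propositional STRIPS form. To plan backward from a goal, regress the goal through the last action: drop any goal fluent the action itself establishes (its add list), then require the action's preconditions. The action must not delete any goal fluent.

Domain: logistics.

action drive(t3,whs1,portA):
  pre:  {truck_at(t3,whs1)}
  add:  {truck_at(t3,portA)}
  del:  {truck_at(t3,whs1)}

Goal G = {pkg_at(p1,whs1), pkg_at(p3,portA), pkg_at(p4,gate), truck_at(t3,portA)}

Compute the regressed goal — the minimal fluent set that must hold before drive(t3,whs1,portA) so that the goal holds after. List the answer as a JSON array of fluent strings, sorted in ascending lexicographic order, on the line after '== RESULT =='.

Compute (G \ add) ∪ pre:
  G ∩ del = {}  (empty — regression defined)
  G \ add = {pkg_at(p1,whs1), pkg_at(p3,portA), pkg_at(p4,gate), truck_at(t3,portA)} \ {truck_at(t3,portA)} = {pkg_at(p1,whs1), pkg_at(p3,portA), pkg_at(p4,gate)}
  ∪ pre   = {pkg_at(p1,whs1), pkg_at(p3,portA), pkg_at(p4,gate)} ∪ {truck_at(t3,whs1)}
          = {pkg_at(p1,whs1), pkg_at(p3,portA), pkg_at(p4,gate), truck_at(t3,whs1)}

== RESULT ==
["pkg_at(p1,whs1)", "pkg_at(p3,portA)", "pkg_at(p4,gate)", "truck_at(t3,whs1)"]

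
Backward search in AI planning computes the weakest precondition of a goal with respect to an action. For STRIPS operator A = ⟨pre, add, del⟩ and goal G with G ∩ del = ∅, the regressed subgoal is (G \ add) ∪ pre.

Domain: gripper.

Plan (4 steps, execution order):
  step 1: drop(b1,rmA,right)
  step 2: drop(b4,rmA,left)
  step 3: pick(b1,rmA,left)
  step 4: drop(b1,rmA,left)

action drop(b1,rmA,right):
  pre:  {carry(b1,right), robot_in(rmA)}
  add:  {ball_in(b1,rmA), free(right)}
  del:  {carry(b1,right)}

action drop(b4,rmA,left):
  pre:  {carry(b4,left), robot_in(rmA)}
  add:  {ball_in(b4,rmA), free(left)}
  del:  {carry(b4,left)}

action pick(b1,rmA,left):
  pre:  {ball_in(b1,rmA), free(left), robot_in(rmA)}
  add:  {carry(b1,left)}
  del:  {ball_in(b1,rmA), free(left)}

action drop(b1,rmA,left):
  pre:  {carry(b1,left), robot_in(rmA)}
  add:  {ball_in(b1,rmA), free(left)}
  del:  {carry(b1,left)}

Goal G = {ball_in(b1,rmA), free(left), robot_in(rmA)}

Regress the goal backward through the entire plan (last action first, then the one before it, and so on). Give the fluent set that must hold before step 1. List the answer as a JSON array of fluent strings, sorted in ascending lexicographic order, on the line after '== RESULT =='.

Work backward from the goal:
  through step 4 (drop(b1,rmA,left)): drop {ball_in(b1,rmA), free(left)}, keep {robot_in(rmA)}, require {carry(b1,left), robot_in(rmA)}
    → {carry(b1,left), robot_in(rmA)}
  through step 3 (pick(b1,rmA,left)): drop {carry(b1,left)}, keep {robot_in(rmA)}, require {ball_in(b1,rmA), free(left), robot_in(rmA)}
    → {ball_in(b1,rmA), free(left), robot_in(rmA)}
  through step 2 (drop(b4,rmA,left)): drop {free(left)}, keep {ball_in(b1,rmA), robot_in(rmA)}, require {carry(b4,left), robot_in(rmA)}
    → {ball_in(b1,rmA), carry(b4,left), robot_in(rmA)}
  through step 1 (drop(b1,rmA,right)): drop {ball_in(b1,rmA)}, keep {carry(b4,left), robot_in(rmA)}, require {carry(b1,right), robot_in(rmA)}
    → {carry(b1,right), carry(b4,left), robot_in(rmA)}

== RESULT ==
["carry(b1,right)", "carry(b4,left)", "robot_in(rmA)"]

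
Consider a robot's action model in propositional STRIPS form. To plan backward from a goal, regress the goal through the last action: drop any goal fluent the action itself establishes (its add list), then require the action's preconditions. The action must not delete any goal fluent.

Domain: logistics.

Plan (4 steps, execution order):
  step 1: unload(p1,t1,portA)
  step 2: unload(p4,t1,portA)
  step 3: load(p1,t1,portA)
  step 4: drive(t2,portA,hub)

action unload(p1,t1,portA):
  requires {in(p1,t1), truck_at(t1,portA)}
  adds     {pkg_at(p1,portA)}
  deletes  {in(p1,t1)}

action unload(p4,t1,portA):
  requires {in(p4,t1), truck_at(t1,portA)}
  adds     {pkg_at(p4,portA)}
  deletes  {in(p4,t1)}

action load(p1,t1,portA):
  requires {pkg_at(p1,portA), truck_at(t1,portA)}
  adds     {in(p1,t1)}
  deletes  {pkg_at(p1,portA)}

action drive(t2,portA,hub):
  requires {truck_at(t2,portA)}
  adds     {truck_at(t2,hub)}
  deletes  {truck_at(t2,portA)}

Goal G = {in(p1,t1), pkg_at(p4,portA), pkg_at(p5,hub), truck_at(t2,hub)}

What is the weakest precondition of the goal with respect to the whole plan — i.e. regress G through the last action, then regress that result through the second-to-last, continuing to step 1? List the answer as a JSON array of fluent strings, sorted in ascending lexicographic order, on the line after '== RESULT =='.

Work backward from the goal:
  through step 4 (drive(t2,portA,hub)): drop {truck_at(t2,hub)}, keep {in(p1,t1), pkg_at(p4,portA), pkg_at(p5,hub)}, require {truck_at(t2,portA)}
    → {in(p1,t1), pkg_at(p4,portA), pkg_at(p5,hub), truck_at(t2,portA)}
  through step 3 (load(p1,t1,portA)): drop {in(p1,t1)}, keep {pkg_at(p4,portA), pkg_at(p5,hub), truck_at(t2,portA)}, require {pkg_at(p1,portA), truck_at(t1,portA)}
    → {pkg_at(p1,portA), pkg_at(p4,portA), pkg_at(p5,hub), truck_at(t1,portA), truck_at(t2,portA)}
  through step 2 (unload(p4,t1,portA)): drop {pkg_at(p4,portA)}, keep {pkg_at(p1,portA), pkg_at(p5,hub), truck_at(t1,portA), truck_at(t2,portA)}, require {in(p4,t1), truck_at(t1,portA)}
    → {in(p4,t1), pkg_at(p1,portA), pkg_at(p5,hub), truck_at(t1,portA), truck_at(t2,portA)}
  through step 1 (unload(p1,t1,portA)): drop {pkg_at(p1,portA)}, keep {in(p4,t1), pkg_at(p5,hub), truck_at(t1,portA), truck_at(t2,portA)}, require {in(p1,t1), truck_at(t1,portA)}
    → {in(p1,t1), in(p4,t1), pkg_at(p5,hub), truck_at(t1,portA), truck_at(t2,portA)}

== RESULT ==
["in(p1,t1)", "in(p4,t1)", "pkg_at(p5,hub)", "truck_at(t1,portA)", "truck_at(t2,portA)"]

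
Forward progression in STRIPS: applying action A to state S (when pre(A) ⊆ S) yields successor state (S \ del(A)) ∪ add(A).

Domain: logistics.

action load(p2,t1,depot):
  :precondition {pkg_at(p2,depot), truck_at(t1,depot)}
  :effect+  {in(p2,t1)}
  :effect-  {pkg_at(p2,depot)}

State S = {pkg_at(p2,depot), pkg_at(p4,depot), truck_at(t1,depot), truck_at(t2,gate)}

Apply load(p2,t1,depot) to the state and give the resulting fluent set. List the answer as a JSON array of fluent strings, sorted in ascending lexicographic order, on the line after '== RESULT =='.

Progress:
  pre ⊆ S: {pkg_at(p2,depot), truck_at(t1,depot)} ⊆ S  — applicable
  S \ del = {pkg_at(p4,depot), truck_at(t1,depot), truck_at(t2,gate)}
  ∪ add   = {in(p2,t1), pkg_at(p4,depot), truck_at(t1,depot), truck_at(t2,gate)}

== RESULT ==
["in(p2,t1)", "pkg_at(p4,depot)", "truck_at(t1,depot)", "truck_at(t2,gate)"]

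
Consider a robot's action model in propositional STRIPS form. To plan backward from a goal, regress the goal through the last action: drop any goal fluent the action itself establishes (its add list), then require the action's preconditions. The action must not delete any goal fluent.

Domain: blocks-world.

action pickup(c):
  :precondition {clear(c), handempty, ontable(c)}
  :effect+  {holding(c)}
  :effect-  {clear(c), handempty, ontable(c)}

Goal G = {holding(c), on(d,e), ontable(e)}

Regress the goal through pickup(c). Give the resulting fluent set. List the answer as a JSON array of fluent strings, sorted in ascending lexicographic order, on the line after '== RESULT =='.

Regress:
  G ∩ del = {}  (empty — regression defined)
  G \ add = {holding(c), on(d,e), ontable(e)} \ {holding(c)} = {on(d,e), ontable(e)}
  ∪ pre   = {on(d,e), ontable(e)} ∪ {clear(c), handempty, ontable(c)}
          = {clear(c), handempty, on(d,e), ontable(c), ontable(e)}

== RESULT ==
["clear(c)", "handempty", "on(d,e)", "ontable(c)", "ontable(e)"]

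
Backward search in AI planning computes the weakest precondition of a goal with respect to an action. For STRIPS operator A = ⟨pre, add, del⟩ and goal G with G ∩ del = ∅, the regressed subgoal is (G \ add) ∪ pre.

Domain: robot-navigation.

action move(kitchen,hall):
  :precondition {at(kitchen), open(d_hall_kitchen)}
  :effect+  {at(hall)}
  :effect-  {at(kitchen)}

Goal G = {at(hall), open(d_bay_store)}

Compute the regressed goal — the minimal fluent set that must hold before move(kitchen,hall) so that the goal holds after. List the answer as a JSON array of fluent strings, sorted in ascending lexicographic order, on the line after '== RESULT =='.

Regress:
  G ∩ del = {}  (empty — regression defined)
  G \ add = {at(hall), open(d_bay_store)} \ {at(hall)} = {open(d_bay_store)}
  ∪ pre   = {open(d_bay_store)} ∪ {at(kitchen), open(d_hall_kitchen)}
          = {at(kitchen), open(d_bay_store), open(d_hall_kitchen)}

== RESULT ==
["at(kitchen)", "open(d_bay_store)", "open(d_hall_kitchen)"]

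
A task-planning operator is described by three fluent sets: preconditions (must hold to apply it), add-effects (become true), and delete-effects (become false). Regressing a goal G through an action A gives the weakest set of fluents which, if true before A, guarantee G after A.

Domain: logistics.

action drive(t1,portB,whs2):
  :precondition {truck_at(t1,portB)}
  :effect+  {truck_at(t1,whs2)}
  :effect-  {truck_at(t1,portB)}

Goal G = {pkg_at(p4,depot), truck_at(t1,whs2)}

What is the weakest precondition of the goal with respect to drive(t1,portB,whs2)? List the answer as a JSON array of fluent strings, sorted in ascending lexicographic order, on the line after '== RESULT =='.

Compute (G \ add) ∪ pre:
  G ∩ del = {}  (empty — regression defined)
  G \ add = {pkg_at(p4,depot), truck_at(t1,whs2)} \ {truck_at(t1,whs2)} = {pkg_at(p4,depot)}
  ∪ pre   = {pkg_at(p4,depot)} ∪ {truck_at(t1,portB)}
          = {pkg_at(p4,depot), truck_at(t1,portB)}

== RESULT ==
["pkg_at(p4,depot)", "truck_at(t1,portB)"]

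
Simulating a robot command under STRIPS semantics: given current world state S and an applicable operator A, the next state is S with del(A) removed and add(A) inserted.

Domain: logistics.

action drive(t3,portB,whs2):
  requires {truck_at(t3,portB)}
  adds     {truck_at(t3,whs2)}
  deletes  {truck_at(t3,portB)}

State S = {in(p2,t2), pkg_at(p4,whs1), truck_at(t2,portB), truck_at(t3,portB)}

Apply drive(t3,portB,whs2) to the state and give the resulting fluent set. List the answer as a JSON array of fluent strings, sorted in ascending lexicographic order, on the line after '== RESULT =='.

Compute (S \ del) ∪ add:
  pre ⊆ S: {truck_at(t3,portB)} ⊆ S  — applicable
  S \ del = {in(p2,t2), pkg_at(p4,whs1), truck_at(t2,portB)}
  ∪ add   = {in(p2,t2), pkg_at(p4,whs1), truck_at(t2,portB), truck_at(t3,whs2)}

== RESULT ==
["in(p2,t2)", "pkg_at(p4,whs1)", "truck_at(t2,portB)", "truck_at(t3,whs2)"]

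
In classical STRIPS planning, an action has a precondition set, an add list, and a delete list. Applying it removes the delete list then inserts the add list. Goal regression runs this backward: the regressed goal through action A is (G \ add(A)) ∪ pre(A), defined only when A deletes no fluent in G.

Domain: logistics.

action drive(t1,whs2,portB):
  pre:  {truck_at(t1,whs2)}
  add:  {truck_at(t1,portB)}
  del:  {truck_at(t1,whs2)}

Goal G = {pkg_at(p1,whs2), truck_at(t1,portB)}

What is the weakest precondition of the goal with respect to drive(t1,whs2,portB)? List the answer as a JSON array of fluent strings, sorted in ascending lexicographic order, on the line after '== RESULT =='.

Compute (G \ add) ∪ pre:
  G ∩ del = {}  (empty — regression defined)
  G \ add = {pkg_at(p1,whs2), truck_at(t1,portB)} \ {truck_at(t1,portB)} = {pkg_at(p1,whs2)}
  ∪ pre   = {pkg_at(p1,whs2)} ∪ {truck_at(t1,whs2)}
          = {pkg_at(p1,whs2), truck_at(t1,whs2)}

== RESULT ==
["pkg_at(p1,whs2)", "truck_at(t1,whs2)"]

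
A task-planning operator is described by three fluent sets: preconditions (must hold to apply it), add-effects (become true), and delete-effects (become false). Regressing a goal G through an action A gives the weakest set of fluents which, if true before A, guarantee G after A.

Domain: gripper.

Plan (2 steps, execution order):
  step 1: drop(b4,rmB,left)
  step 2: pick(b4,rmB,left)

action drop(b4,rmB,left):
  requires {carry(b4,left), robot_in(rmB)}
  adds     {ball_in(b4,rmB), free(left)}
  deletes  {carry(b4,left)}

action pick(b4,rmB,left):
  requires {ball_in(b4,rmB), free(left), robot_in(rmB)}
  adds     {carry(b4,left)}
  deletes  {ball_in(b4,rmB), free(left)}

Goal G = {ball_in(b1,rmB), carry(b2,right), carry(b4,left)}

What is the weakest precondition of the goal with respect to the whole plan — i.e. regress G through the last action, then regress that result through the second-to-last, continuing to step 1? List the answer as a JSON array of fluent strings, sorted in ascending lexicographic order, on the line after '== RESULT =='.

Work backward from the goal:
  through step 2 (pick(b4,rmB,left)): drop {carry(b4,left)}, keep {ball_in(b1,rmB), carry(b2,right)}, require {ball_in(b4,rmB), free(left), robot_in(rmB)}
    → {ball_in(b1,rmB), ball_in(b4,rmB), carry(b2,right), free(left), robot_in(rmB)}
  through step 1 (drop(b4,rmB,left)): drop {ball_in(b4,rmB), free(left)}, keep {ball_in(b1,rmB), carry(b2,right), robot_in(rmB)}, require {carry(b4,left), robot_in(rmB)}
    → {ball_in(b1,rmB), carry(b2,right), carry(b4,left), robot_in(rmB)}

== RESULT ==
["ball_in(b1,rmB)", "carry(b2,right)", "carry(b4,left)", "robot_in(rmB)"]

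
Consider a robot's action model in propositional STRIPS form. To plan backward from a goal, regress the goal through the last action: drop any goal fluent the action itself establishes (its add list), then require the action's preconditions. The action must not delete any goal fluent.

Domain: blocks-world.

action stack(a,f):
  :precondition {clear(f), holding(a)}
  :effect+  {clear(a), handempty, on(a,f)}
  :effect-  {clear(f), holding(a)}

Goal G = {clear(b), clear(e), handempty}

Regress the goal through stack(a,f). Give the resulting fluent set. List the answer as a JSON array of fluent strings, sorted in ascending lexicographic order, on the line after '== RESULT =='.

Regress:
  G ∩ del = {}  (empty — regression defined)
  G \ add = {clear(b), clear(e), handempty} \ {clear(a), handempty, on(a,f)} = {clear(b), clear(e)}
  ∪ pre   = {clear(b), clear(e)} ∪ {clear(f), holding(a)}
          = {clear(b), clear(e), clear(f), holding(a)}

== RESULT ==
["clear(b)", "clear(e)", "clear(f)", "holding(a)"]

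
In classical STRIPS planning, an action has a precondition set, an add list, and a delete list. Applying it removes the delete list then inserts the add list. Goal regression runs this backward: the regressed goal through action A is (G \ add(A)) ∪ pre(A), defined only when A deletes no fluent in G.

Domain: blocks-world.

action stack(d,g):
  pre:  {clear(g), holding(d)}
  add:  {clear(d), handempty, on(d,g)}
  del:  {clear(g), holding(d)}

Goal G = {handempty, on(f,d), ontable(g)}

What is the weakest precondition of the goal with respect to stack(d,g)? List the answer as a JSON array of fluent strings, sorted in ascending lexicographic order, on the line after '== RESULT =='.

Regress:
  G ∩ del = {}  (empty — regression defined)
  G \ add = {handempty, on(f,d), ontable(g)} \ {clear(d), handempty, on(d,g)} = {on(f,d), ontable(g)}
  ∪ pre   = {on(f,d), ontable(g)} ∪ {clear(g), holding(d)}
          = {clear(g), holding(d), on(f,d), ontable(g)}

== RESULT ==
["clear(g)", "holding(d)", "on(f,d)", "ontable(g)"]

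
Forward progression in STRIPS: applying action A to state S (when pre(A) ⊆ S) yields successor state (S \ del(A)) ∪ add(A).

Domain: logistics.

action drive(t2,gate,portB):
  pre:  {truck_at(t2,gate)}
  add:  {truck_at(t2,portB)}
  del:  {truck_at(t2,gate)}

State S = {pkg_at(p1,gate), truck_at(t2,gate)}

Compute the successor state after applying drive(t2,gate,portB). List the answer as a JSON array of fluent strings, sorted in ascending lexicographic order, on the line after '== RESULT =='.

Progress:
  pre ⊆ S: {truck_at(t2,gate)} ⊆ S  — applicable
  S \ del = {pkg_at(p1,gate)}
  ∪ add   = {pkg_at(p1,gate), truck_at(t2,portB)}

== RESULT ==
["pkg_at(p1,gate)", "truck_at(t2,portB)"]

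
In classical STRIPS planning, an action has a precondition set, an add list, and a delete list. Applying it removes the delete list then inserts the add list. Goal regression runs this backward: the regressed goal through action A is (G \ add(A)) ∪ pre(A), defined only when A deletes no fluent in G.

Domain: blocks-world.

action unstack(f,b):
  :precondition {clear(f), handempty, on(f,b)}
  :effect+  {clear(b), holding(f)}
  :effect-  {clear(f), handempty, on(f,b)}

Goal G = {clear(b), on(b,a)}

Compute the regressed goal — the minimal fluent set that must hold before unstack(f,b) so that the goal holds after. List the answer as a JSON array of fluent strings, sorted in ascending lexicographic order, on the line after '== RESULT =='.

Regress:
  G ∩ del = {}  (empty — regression defined)
  G \ add = {clear(b), on(b,a)} \ {clear(b), holding(f)} = {on(b,a)}
  ∪ pre   = {on(b,a)} ∪ {clear(f), handempty, on(f,b)}
          = {clear(f), handempty, on(b,a), on(f,b)}

== RESULT ==
["clear(f)", "handempty", "on(b,a)", "on(f,b)"]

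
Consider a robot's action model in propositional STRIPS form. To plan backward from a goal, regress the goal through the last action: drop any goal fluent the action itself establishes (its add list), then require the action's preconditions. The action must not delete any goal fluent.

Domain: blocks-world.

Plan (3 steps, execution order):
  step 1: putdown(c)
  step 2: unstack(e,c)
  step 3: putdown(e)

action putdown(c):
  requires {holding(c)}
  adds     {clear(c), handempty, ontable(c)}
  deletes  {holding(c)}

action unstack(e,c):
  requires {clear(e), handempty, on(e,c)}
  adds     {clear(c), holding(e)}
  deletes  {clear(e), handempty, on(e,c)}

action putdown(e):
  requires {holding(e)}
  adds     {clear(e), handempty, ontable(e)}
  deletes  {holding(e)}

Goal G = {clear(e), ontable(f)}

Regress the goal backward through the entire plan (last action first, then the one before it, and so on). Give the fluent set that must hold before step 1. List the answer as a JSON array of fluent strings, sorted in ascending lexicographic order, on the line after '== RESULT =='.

Work backward from the goal:
  through step 3 (putdown(e)): drop {clear(e)}, keep {ontable(f)}, require {holding(e)}
    → {holding(e), ontable(f)}
  through step 2 (unstack(e,c)): drop {holding(e)}, keep {ontable(f)}, require {clear(e), handempty, on(e,c)}
    → {clear(e), handempty, on(e,c), ontable(f)}
  through step 1 (putdown(c)): drop {handempty}, keep {clear(e), on(e,c), ontable(f)}, require {holding(c)}
    → {clear(e), holding(c), on(e,c), ontable(f)}

== RESULT ==
["clear(e)", "holding(c)", "on(e,c)", "ontable(f)"]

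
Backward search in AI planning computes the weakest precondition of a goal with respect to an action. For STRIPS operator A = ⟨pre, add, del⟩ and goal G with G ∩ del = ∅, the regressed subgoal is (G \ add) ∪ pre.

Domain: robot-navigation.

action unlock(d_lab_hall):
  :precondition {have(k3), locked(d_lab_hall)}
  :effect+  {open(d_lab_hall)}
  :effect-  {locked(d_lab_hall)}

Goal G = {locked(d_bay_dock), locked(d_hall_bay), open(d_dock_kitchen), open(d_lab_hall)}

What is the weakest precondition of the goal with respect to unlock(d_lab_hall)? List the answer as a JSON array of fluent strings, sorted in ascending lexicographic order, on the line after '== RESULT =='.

Regress:
  G ∩ del = {}  (empty — regression defined)
  G \ add = {locked(d_bay_dock), locked(d_hall_bay), open(d_dock_kitchen), open(d_lab_hall)} \ {open(d_lab_hall)} = {locked(d_bay_dock), locked(d_hall_bay), open(d_dock_kitchen)}
  ∪ pre   = {locked(d_bay_dock), locked(d_hall_bay), open(d_dock_kitchen)} ∪ {have(k3), locked(d_lab_hall)}
          = {have(k3), locked(d_bay_dock), locked(d_hall_bay), locked(d_lab_hall), open(d_dock_kitchen)}

== RESULT ==
["have(k3)", "locked(d_bay_dock)", "locked(d_hall_bay)", "locked(d_lab_hall)", "open(d_dock_kitchen)"]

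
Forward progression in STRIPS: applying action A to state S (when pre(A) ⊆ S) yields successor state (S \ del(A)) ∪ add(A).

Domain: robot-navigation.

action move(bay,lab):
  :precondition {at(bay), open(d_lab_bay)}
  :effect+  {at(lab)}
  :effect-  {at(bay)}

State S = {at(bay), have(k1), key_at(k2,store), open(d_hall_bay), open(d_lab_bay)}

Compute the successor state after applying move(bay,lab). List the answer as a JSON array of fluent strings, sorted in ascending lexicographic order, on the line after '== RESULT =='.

Compute (S \ del) ∪ add:
  pre ⊆ S: {at(bay), open(d_lab_bay)} ⊆ S  — applicable
  S \ del = {have(k1), key_at(k2,store), open(d_hall_bay), open(d_lab_bay)}
  ∪ add   = {at(lab), have(k1), key_at(k2,store), open(d_hall_bay), open(d_lab_bay)}

== RESULT ==
["at(lab)", "have(k1)", "key_at(k2,store)", "open(d_hall_bay)", "open(d_lab_bay)"]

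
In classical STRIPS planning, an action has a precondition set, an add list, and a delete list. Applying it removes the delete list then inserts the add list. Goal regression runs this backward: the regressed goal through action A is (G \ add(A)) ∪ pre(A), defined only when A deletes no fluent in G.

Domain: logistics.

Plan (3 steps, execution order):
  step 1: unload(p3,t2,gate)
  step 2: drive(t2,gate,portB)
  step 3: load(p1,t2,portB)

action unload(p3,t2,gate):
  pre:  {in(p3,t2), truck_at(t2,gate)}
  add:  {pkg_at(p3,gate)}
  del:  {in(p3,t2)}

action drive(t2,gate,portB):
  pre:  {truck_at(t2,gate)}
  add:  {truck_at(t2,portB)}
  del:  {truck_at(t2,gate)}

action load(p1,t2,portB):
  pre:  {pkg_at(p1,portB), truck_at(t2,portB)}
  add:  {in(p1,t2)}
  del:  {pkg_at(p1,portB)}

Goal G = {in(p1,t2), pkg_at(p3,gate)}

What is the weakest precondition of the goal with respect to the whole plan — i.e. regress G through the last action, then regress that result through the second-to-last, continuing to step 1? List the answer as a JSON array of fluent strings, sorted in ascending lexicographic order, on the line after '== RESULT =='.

Work backward from the goal:
  through step 3 (load(p1,t2,portB)): drop {in(p1,t2)}, keep {pkg_at(p3,gate)}, require {pkg_at(p1,portB), truck_at(t2,portB)}
    → {pkg_at(p1,portB), pkg_at(p3,gate), truck_at(t2,portB)}
  through step 2 (drive(t2,gate,portB)): drop {truck_at(t2,portB)}, keep {pkg_at(p1,portB), pkg_at(p3,gate)}, require {truck_at(t2,gate)}
    → {pkg_at(p1,portB), pkg_at(p3,gate), truck_at(t2,gate)}
  through step 1 (unload(p3,t2,gate)): drop {pkg_at(p3,gate)}, keep {pkg_at(p1,portB), truck_at(t2,gate)}, require {in(p3,t2), truck_at(t2,gate)}
    → {in(p3,t2), pkg_at(p1,portB), truck_at(t2,gate)}

== RESULT ==
["in(p3,t2)", "pkg_at(p1,portB)", "truck_at(t2,gate)"]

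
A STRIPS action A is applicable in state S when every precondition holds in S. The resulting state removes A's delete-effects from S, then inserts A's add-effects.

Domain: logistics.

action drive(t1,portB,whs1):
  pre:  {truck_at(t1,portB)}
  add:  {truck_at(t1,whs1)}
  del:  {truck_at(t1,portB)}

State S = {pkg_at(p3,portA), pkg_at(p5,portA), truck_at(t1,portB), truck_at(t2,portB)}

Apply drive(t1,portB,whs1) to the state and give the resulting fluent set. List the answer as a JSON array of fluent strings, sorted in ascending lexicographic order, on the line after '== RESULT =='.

Compute (S \ del) ∪ add:
  pre ⊆ S: {truck_at(t1,portB)} ⊆ S  — applicable
  S \ del = {pkg_at(p3,portA), pkg_at(p5,portA), truck_at(t2,portB)}
  ∪ add   = {pkg_at(p3,portA), pkg_at(p5,portA), truck_at(t1,whs1), truck_at(t2,portB)}

== RESULT ==
["pkg_at(p3,portA)", "pkg_at(p5,portA)", "truck_at(t1,whs1)", "truck_at(t2,portB)"]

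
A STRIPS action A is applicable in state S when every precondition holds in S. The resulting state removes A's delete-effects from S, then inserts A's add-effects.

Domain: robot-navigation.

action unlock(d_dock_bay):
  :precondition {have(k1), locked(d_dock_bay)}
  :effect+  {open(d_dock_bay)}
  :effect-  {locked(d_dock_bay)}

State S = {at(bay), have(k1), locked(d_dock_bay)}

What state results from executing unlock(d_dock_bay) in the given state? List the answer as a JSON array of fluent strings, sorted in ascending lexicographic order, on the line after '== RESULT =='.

Compute (S \ del) ∪ add:
  pre ⊆ S: {have(k1), locked(d_dock_bay)} ⊆ S  — applicable
  S \ del = {at(bay), have(k1)}
  ∪ add   = {at(bay), have(k1), open(d_dock_bay)}

== RESULT ==
["at(bay)", "have(k1)", "open(d_dock_bay)"]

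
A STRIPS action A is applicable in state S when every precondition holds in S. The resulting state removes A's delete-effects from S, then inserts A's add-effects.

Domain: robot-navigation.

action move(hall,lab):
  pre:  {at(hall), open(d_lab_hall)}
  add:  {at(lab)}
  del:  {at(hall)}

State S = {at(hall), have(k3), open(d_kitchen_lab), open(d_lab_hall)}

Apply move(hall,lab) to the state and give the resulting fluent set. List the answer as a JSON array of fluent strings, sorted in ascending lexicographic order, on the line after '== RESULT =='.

Progress:
  pre ⊆ S: {at(hall), open(d_lab_hall)} ⊆ S  — applicable
  S \ del = {have(k3), open(d_kitchen_lab), open(d_lab_hall)}
  ∪ add   = {at(lab), have(k3), open(d_kitchen_lab), open(d_lab_hall)}

== RESULT ==
["at(lab)", "have(k3)", "open(d_kitchen_lab)", "open(d_lab_hall)"]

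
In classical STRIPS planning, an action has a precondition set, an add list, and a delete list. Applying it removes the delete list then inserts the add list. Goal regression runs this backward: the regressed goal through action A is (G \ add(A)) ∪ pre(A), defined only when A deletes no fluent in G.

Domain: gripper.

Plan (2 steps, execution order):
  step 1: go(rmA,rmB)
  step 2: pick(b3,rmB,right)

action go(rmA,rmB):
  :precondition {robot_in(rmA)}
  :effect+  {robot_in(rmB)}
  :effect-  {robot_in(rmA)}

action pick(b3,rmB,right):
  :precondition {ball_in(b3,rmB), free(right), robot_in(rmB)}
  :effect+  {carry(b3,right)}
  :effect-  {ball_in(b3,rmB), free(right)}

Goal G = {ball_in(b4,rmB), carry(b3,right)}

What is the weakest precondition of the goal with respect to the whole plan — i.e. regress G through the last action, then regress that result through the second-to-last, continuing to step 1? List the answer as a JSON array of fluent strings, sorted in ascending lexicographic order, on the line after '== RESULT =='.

Regress step by step:
  through step 2 (pick(b3,rmB,right)): drop {carry(b3,right)}, keep {ball_in(b4,rmB)}, require {ball_in(b3,rmB), free(right), robot_in(rmB)}
    → {ball_in(b3,rmB), ball_in(b4,rmB), free(right), robot_in(rmB)}
  through step 1 (go(rmA,rmB)): drop {robot_in(rmB)}, keep {ball_in(b3,rmB), ball_in(b4,rmB), free(right)}, require {robot_in(rmA)}
    → {ball_in(b3,rmB), ball_in(b4,rmB), free(right), robot_in(rmA)}

== RESULT ==
["ball_in(b3,rmB)", "ball_in(b4,rmB)", "free(right)", "robot_in(rmA)"]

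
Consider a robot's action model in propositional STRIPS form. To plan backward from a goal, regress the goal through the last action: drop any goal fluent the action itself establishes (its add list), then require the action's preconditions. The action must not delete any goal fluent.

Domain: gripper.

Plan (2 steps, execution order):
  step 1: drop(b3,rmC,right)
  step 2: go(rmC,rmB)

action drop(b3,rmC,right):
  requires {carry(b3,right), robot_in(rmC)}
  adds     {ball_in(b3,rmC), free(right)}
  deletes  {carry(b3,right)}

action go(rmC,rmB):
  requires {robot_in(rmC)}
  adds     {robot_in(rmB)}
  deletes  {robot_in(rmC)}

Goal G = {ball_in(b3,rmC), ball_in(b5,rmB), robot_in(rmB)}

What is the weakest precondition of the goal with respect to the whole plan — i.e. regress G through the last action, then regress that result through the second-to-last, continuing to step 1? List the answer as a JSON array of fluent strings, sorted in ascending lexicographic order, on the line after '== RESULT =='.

Regress step by step:
  through step 2 (go(rmC,rmB)): drop {robot_in(rmB)}, keep {ball_in(b3,rmC), ball_in(b5,rmB)}, require {robot_in(rmC)}
    → {ball_in(b3,rmC), ball_in(b5,rmB), robot_in(rmC)}
  through step 1 (drop(b3,rmC,right)): drop {ball_in(b3,rmC)}, keep {ball_in(b5,rmB), robot_in(rmC)}, require {carry(b3,right), robot_in(rmC)}
    → {ball_in(b5,rmB), carry(b3,right), robot_in(rmC)}

== RESULT ==
["ball_in(b5,rmB)", "carry(b3,right)", "robot_in(rmC)"]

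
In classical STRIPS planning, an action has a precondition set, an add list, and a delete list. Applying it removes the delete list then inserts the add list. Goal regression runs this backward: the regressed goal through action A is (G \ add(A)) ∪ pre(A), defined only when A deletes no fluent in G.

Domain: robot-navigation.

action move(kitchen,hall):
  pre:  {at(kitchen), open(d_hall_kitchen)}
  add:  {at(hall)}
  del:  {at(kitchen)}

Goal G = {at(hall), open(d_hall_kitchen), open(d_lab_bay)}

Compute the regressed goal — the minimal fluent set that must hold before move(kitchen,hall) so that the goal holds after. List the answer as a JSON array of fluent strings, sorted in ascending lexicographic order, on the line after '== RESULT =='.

Compute (G \ add) ∪ pre:
  G ∩ del = {}  (empty — regression defined)
  G \ add = {at(hall), open(d_hall_kitchen), open(d_lab_bay)} \ {at(hall)} = {open(d_hall_kitchen), open(d_lab_bay)}
  ∪ pre   = {open(d_hall_kitchen), open(d_lab_bay)} ∪ {at(kitchen), open(d_hall_kitchen)}
          = {at(kitchen), open(d_hall_kitchen), open(d_lab_bay)}

== RESULT ==
["at(kitchen)", "open(d_hall_kitchen)", "open(d_lab_bay)"]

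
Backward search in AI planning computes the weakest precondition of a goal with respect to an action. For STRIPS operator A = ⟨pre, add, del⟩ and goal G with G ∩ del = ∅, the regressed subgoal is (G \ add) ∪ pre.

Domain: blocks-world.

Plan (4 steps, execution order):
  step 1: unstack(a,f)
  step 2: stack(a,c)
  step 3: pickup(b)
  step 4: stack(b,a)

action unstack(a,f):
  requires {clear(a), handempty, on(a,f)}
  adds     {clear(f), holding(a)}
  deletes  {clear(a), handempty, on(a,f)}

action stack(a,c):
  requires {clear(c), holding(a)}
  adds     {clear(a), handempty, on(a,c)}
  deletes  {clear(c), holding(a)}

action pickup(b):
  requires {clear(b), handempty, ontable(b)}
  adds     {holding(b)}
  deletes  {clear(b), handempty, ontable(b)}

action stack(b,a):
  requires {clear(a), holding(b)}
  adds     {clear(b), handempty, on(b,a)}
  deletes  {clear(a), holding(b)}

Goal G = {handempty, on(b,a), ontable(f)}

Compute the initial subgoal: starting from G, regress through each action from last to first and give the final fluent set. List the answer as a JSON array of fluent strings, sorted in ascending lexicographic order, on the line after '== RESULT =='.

Work backward from the goal:
  through step 4 (stack(b,a)): drop {handempty, on(b,a)}, keep {ontable(f)}, require {clear(a), holding(b)}
    → {clear(a), holding(b), ontable(f)}
  through step 3 (pickup(b)): drop {holding(b)}, keep {clear(a), ontable(f)}, require {clear(b), handempty, ontable(b)}
    → {clear(a), clear(b), handempty, ontable(b), ontable(f)}
  through step 2 (stack(a,c)): drop {clear(a), handempty}, keep {clear(b), ontable(b), ontable(f)}, require {clear(c), holding(a)}
    → {clear(b), clear(c), holding(a), ontable(b), ontable(f)}
  through step 1 (unstack(a,f)): drop {holding(a)}, keep {clear(b), clear(c), ontable(b), ontable(f)}, require {clear(a), handempty, on(a,f)}
    → {clear(a), clear(b), clear(c), handempty, on(a,f), ontable(b), ontable(f)}

== RESULT ==
["clear(a)", "clear(b)", "clear(c)", "handempty", "on(a,f)", "ontable(b)", "ontable(f)"]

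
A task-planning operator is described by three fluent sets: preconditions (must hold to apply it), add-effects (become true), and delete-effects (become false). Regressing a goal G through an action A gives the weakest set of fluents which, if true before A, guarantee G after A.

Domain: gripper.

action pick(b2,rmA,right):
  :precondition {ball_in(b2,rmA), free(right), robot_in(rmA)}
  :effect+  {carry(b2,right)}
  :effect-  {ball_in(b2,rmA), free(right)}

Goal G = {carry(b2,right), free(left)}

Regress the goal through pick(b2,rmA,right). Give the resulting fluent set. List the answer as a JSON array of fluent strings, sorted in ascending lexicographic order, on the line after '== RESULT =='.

Regress:
  G ∩ del = {}  (empty — regression defined)
  G \ add = {carry(b2,right), free(left)} \ {carry(b2,right)} = {free(left)}
  ∪ pre   = {free(left)} ∪ {ball_in(b2,rmA), free(right), robot_in(rmA)}
          = {ball_in(b2,rmA), free(left), free(right), robot_in(rmA)}

== RESULT ==
["ball_in(b2,rmA)", "free(left)", "free(right)", "robot_in(rmA)"]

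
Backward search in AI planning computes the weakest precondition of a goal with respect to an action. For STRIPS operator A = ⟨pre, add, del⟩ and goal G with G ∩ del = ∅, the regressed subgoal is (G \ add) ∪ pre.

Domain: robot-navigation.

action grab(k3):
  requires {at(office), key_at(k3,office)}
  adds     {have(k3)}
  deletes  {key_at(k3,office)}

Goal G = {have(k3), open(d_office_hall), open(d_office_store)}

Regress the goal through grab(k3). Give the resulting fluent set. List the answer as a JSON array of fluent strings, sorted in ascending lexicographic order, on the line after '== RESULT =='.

Regress:
  G ∩ del = {}  (empty — regression defined)
  G \ add = {have(k3), open(d_office_hall), open(d_office_store)} \ {have(k3)} = {open(d_office_hall), open(d_office_store)}
  ∪ pre   = {open(d_office_hall), open(d_office_store)} ∪ {at(office), key_at(k3,office)}
          = {at(office), key_at(k3,office), open(d_office_hall), open(d_office_store)}

== RESULT ==
["at(office)", "key_at(k3,office)", "open(d_office_hall)", "open(d_office_store)"]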